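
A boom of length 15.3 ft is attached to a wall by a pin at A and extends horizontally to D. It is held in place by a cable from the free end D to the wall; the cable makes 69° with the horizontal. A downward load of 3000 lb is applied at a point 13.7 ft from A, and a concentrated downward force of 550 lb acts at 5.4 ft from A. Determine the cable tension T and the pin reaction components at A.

ΣM about A: T·sin69°·15.3 − 3000·13.7 − 550·5.4 = 0 → T = 44070/(15.3·0.93358) = 3085.32 ≈ 3085 lb.
ΣF_x = 0: A_x − T·cos69° = 0 → A_x = 3085.32 × 0.358368 = 1106 lb.
ΣF_y = 0: A_y + T·sin69° − 3000 − 550 = 0 → A_y = 3550 − 3085.32 × 0.93358 = 669.6 lb.

T = 3085 lb, A_x = 1106 lb, A_y = 669.6 lb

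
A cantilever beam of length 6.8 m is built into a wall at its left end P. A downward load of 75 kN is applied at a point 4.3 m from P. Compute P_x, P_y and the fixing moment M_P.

P_x = 0, P_y = 75.00 kN, M_P = 322.5 kN·m

ΣF_x = 0: P_x = 0.
ΣF_y = 0: P_y − 75 = 0 → P_y = 75.00 kN.
ΣM about P: M_P − 75·4.3 = 0 → M_P = 322.5 kN·m.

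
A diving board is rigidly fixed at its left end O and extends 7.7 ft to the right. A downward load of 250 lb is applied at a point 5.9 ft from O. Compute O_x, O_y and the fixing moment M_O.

O_x = 0, O_y = 250.0 lb, M_O = 1475 lb·ft

ΣF_x = 0: O_x = 0.
ΣF_y = 0: O_y − 250 = 0 → O_y = 250.0 lb.
ΣM about O: M_O − 250·5.9 = 0 → M_O = 1475 lb·ft.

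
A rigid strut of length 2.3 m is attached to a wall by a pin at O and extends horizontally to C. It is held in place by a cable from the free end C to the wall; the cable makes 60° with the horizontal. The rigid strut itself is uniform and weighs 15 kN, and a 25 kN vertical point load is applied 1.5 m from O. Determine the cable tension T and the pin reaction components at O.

ΣM about O: T·sin60°·2.3 − 15·1.15 − 25·1.5 = 0 → T = 54.75/(2.3·0.866025) = 27.4869 ≈ 27.49 kN.
ΣF_x = 0: O_x − T·cos60° = 0 → O_x = 27.4869 × 0.5 = 13.74 kN.
ΣF_y = 0: O_y + T·sin60° − 15 − 25 = 0 → O_y = 40 − 27.4869 × 0.866025 = 16.20 kN.

T = 27.49 kN, O_x = 13.74 kN, O_y = 16.20 kN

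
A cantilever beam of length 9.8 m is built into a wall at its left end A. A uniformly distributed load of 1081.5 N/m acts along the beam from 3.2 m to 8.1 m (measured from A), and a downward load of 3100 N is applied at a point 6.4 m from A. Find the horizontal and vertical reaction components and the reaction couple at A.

Resultant of the distributed load: 1081.5 × 4.9 = 5299.35 N at 5.65 m from A.
ΣF_x = 0: A_x = 0.
ΣF_y = 0: A_y − 1081.5·4.9 − 3100 = 0 → A_y = 8399 N.
ΣM about A: M_A − (1081.5·4.9)·5.65 − 3100·6.4 = 0 → M_A = 49780 N·m.

A_x = 0, A_y = 8399 N, M_A = 49780 N·m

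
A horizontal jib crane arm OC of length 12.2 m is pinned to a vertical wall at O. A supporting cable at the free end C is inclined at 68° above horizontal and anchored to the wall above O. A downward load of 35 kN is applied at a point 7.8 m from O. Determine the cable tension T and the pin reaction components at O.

ΣM about O: T·sin68°·12.2 − 35·7.8 = 0 → T = 273/(12.2·0.927184) = 24.1344 ≈ 24.13 kN.
ΣF_x = 0: O_x − T·cos68° = 0 → O_x = 24.1344 × 0.374607 = 9.041 kN.
ΣF_y = 0: O_y + T·sin68° − 35 = 0 → O_y = 35 − 24.1344 × 0.927184 = 12.62 kN.

T = 24.13 kN, O_x = 9.041 kN, O_y = 12.62 kN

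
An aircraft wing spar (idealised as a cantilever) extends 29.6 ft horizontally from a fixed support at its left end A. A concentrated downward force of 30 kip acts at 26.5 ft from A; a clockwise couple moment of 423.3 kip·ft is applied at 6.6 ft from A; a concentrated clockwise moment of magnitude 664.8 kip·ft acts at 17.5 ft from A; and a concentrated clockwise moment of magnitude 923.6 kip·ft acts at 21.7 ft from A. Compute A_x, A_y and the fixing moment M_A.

A_x = 0, A_y = 30.00 kip, M_A = 2807 kip·ft

ΣF_x = 0: A_x = 0.
ΣF_y = 0: A_y − 30 = 0 → A_y = 30.00 kip.
ΣM about A: M_A − 30·26.5 − 423.3 − 664.8 − 923.6 = 0 → M_A = 2807 kip·ft.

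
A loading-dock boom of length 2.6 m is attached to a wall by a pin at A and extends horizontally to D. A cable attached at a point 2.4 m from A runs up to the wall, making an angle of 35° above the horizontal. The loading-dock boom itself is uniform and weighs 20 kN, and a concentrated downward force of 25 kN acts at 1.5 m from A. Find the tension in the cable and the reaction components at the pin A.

T = 46.13 kN, A_x = 37.79 kN, A_y = 18.54 kN

ΣM about A: T·sin35°·2.4 − 20·1.3 − 25·1.5 = 0 → T = 63.5/(2.4·0.573576) = 46.1287 ≈ 46.13 kN.
ΣF_x = 0: A_x − T·cos35° = 0 → A_x = 46.1287 × 0.819152 = 37.79 kN.
ΣF_y = 0: A_y + T·sin35° − 20 − 25 = 0 → A_y = 45 − 46.1287 × 0.573576 = 18.54 kN.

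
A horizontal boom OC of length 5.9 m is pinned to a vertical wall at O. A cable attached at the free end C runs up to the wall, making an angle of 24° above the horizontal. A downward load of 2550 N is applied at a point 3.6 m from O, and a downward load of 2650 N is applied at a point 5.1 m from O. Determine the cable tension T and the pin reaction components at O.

T = 9457 N, O_x = 8640 N, O_y = 1353 N

ΣM about O: T·sin24°·5.9 − 2550·3.6 − 2650·5.1 = 0 → T = 22695/(5.9·0.406737) = 9457.24 ≈ 9457 N.
ΣF_x = 0: O_x − T·cos24° = 0 → O_x = 9457.24 × 0.913545 = 8640 N.
ΣF_y = 0: O_y + T·sin24° − 2550 − 2650 = 0 → O_y = 5200 − 9457.24 × 0.406737 = 1353 N.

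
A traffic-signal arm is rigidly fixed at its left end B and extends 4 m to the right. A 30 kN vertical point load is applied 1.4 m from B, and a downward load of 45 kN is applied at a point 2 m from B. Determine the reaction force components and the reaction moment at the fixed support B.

ΣF_x = 0: B_x = 0.
ΣF_y = 0: B_y − 30 − 45 = 0 → B_y = 75.00 kN.
ΣM about B: M_B − 30·1.4 − 45·2 = 0 → M_B = 132.0 kN·m.

B_x = 0, B_y = 75.00 kN, M_B = 132.0 kN·m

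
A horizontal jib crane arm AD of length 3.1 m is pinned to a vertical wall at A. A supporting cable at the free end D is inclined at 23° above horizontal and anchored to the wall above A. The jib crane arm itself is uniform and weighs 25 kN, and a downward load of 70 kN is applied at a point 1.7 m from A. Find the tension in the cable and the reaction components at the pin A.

ΣM about A: T·sin23°·3.1 − 25·1.55 − 70·1.7 = 0 → T = 157.75/(3.1·0.390731) = 130.236 ≈ 130.2 kN.
ΣF_x = 0: A_x − T·cos23° = 0 → A_x = 130.236 × 0.920505 = 119.9 kN.
ΣF_y = 0: A_y + T·sin23° − 25 − 70 = 0 → A_y = 95 − 130.236 × 0.390731 = 44.11 kN.

T = 130.2 kN, A_x = 119.9 kN, A_y = 44.11 kN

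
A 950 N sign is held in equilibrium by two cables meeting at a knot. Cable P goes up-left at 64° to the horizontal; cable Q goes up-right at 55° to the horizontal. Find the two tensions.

T_P = 623.0 N, T_Q = 476.2 N

ΣF_x = 0: −T_P·cos64° + T_Q·cos55° = 0 → T_Q = 0.764277·T_P.
ΣF_y = 0: T_P·sin64° + T_Q·sin55° = 950.
Substitute: T_P·(0.898794 + 0.764277·0.819152) = 950 → T_P = 623.011 ≈ 623.0 N.
Then T_Q = 0.764277 × 623.011 = 476.2 N.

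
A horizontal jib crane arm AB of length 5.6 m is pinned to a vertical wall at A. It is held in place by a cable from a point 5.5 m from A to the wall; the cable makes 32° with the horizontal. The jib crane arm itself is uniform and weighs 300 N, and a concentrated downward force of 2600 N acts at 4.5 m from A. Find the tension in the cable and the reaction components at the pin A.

T = 4303 N, A_x = 3649 N, A_y = 620.0 N

ΣM about A: T·sin32°·5.5 − 300·2.8 − 2600·4.5 = 0 → T = 12540/(5.5·0.529919) = 4302.54 ≈ 4303 N.
ΣF_x = 0: A_x − T·cos32° = 0 → A_x = 4302.54 × 0.848048 = 3649 N.
ΣF_y = 0: A_y + T·sin32° − 300 − 2600 = 0 → A_y = 2900 − 4302.54 × 0.529919 = 620.0 N.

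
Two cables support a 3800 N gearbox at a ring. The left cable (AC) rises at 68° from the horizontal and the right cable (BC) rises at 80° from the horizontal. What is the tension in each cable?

T_AC = 1245 N, T_BC = 2686 N

ΣF_x = 0: −T_AC·cos68° + T_BC·cos80° = 0 → T_BC = 2.15727·T_AC.
ΣF_y = 0: T_AC·sin68° + T_BC·sin80° = 3800.
Substitute: T_AC·(0.927184 + 2.15727·0.984808) = 3800 → T_AC = 1245.22 ≈ 1245 N.
Then T_BC = 2.15727 × 1245.22 = 2686 N.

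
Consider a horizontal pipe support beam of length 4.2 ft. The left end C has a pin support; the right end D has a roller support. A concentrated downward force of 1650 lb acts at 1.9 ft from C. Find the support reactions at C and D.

C_x = 0, C_y = 903.6 lb, D_y = 746.4 lb

Taking moments about C: D_y·4.2 − 1650·1.9 = 0 → D_y = 3135/4.2 = 746.429 ≈ 746.4 lb.
ΣF_y = 0: C_y + 746.429 − 1650 = 0 → C_y = 903.6 lb.
ΣF_x = 0: no horizontal applied forces, so C_x = 0.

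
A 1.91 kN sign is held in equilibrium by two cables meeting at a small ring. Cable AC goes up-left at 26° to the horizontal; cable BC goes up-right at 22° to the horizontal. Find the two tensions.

T_AC = 2.383 kN, T_BC = 2.310 kN

ΣF_x = 0: −T_AC·cos26° + T_BC·cos22° = 0 → T_BC = 0.969381·T_AC.
ΣF_y = 0: T_AC·sin26° + T_BC·sin22° = 1.91.
Substitute: T_AC·(0.438371 + 0.969381·0.374607) = 1.91 → T_AC = 2.38301 ≈ 2.383 kN.
Then T_BC = 0.969381 × 2.38301 = 2.310 kN.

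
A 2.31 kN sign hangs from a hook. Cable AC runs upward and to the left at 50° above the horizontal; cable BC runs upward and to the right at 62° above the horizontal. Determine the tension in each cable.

T_AC = 1.170 kN, T_BC = 1.601 kN

ΣF_x = 0: −T_AC·cos50° + T_BC·cos62° = 0 → T_BC = 1.36917·T_AC.
ΣF_y = 0: T_AC·sin50° + T_BC·sin62° = 2.31.
Substitute: T_AC·(0.766044 + 1.36917·0.882948) = 2.31 → T_AC = 1.16965 ≈ 1.170 kN.
Then T_BC = 1.36917 × 1.16965 = 1.601 kN.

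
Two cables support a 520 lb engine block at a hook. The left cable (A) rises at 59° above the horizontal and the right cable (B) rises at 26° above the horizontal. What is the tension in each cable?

ΣF_x = 0: −T_A·cos59° + T_B·cos26° = 0 → T_B = 0.573032·T_A.
ΣF_y = 0: T_A·sin59° + T_B·sin26° = 520.
Substitute: T_A·(0.857167 + 0.573032·0.438371) = 520 → T_A = 469.158 ≈ 469.2 lb.
Then T_B = 0.573032 × 469.158 = 268.8 lb.

T_A = 469.2 lb, T_B = 268.8 lb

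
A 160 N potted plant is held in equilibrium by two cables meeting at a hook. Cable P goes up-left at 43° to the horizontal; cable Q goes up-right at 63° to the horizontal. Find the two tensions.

ΣF_x = 0: −T_P·cos43° + T_Q·cos63° = 0 → T_Q = 1.61094·T_P.
ΣF_y = 0: T_P·sin43° + T_Q·sin63° = 160.
Substitute: T_P·(0.681998 + 1.61094·0.891007) = 160 → T_P = 75.5659 ≈ 75.57 N.
Then T_Q = 1.61094 × 75.5659 = 121.7 N.

T_P = 75.57 N, T_Q = 121.7 N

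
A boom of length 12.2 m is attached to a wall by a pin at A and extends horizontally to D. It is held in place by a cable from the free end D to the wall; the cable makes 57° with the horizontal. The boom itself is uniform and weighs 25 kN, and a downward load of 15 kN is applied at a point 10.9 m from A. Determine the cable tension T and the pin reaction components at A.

T = 30.88 kN, A_x = 16.82 kN, A_y = 14.10 kN

ΣM about A: T·sin57°·12.2 − 25·6.1 − 15·10.9 = 0 → T = 316/(12.2·0.838671) = 30.8841 ≈ 30.88 kN.
ΣF_x = 0: A_x − T·cos57° = 0 → A_x = 30.8841 × 0.544639 = 16.82 kN.
ΣF_y = 0: A_y + T·sin57° − 25 − 15 = 0 → A_y = 40 − 30.8841 × 0.838671 = 14.10 kN.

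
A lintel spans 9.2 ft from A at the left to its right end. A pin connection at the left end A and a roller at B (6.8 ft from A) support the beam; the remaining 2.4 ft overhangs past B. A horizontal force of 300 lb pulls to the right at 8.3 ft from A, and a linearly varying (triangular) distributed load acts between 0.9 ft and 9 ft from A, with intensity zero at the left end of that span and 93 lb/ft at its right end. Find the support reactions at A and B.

Resultant of the triangular load: ½ × 93 × 8.1 = 376.65 lb, acting at 6.3 ft from A (one-third of the span from the peak).
Moments about A: B_y·6.8 − (½·93·8.1)·6.3 = 0 → B_y = 2372.895/6.8 = 348.955 ≈ 349.0 lb.
ΣF_y = 0: A_y + 348.955 − ½·93·8.1 = 0 → A_y = 27.69 lb.
ΣF_x = 0: A_x + 300 = 0 → A_x = -300.0 lb.

A_x = -300.0 lb, A_y = 27.69 lb, B_y = 349.0 lb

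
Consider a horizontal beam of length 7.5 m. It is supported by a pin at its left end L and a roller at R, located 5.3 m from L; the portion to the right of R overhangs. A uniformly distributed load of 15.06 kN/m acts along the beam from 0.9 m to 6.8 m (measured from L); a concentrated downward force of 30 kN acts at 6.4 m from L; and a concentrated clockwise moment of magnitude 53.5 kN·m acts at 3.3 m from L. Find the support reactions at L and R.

Resultant of the distributed load: 15.06 × 5.9 = 88.854 kN at 3.85 m from L.
ΣM about L: R_y·5.3 − (15.06·5.9)·3.85 − 30·6.4 − 53.5 = 0 → R_y = 587.5879/5.3 = 110.866 ≈ 110.9 kN.
ΣF_y = 0: L_y + 110.866 − 15.06·5.9 − 30 = 0 → L_y = 7.988 kN.
ΣF_x = 0: no horizontal applied forces, so L_x = 0.

L_x = 0, L_y = 7.988 kN, R_y = 110.9 kN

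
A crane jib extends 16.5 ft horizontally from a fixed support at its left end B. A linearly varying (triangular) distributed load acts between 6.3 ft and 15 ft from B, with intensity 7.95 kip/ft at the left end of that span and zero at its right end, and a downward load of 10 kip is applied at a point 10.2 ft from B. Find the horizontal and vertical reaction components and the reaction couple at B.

Resultant of the triangular load: ½ × 7.95 × 8.7 = 34.5825 kip, acting at 9.2 ft from B (one-third of the span from the peak).
ΣF_x = 0: B_x = 0.
ΣF_y = 0: B_y − ½·7.95·8.7 − 10 = 0 → B_y = 44.58 kip.
ΣM about B: M_B − (½·7.95·8.7)·9.2 − 10·10.2 = 0 → M_B = 420.2 kip·ft.

B_x = 0, B_y = 44.58 kip, M_B = 420.2 kip·ft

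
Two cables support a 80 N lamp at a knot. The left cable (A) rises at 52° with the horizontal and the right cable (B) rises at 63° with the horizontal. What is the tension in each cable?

ΣF_x = 0: −T_A·cos52° + T_B·cos63° = 0 → T_B = 1.35611·T_A.
ΣF_y = 0: T_A·sin52° + T_B·sin63° = 80.
Substitute: T_A·(0.788011 + 1.35611·0.891007) = 80 → T_A = 40.0738 ≈ 40.07 N.
Then T_B = 1.35611 × 40.0738 = 54.34 N.

T_A = 40.07 N, T_B = 54.34 N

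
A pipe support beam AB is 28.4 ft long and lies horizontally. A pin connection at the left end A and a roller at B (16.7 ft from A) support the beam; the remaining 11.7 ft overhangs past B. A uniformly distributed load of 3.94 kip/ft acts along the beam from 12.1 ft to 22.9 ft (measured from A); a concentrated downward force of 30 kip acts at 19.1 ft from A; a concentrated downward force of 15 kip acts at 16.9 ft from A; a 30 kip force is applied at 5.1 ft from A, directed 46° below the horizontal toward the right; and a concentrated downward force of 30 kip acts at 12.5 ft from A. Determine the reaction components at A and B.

Resultant of the distributed load: 3.94 × 10.8 = 42.552 kip at 17.5 ft from A.
Moments about A: B_y·16.7 − (3.94·10.8)·17.5 − 30·19.1 − 15·16.9 − 30·sin46°·5.1 − 30·12.5 = 0 → B_y = 2056.22/16.7 = 123.127 ≈ 123.1 kip.
ΣF_y = 0: A_y + 123.127 − 3.94·10.8 − 30 − 15 − 30·sin46° − 30 = 0 → A_y = 16.01 kip.
ΣF_x = 0: A_x + 30·cos46° = 0 → A_x = -20.84 kip.

A_x = -20.84 kip, A_y = 16.01 kip, B_y = 123.1 kip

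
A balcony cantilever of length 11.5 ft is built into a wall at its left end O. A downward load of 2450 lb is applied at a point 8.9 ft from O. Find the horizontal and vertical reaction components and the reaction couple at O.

ΣF_x = 0: O_x = 0.
ΣF_y = 0: O_y − 2450 = 0 → O_y = 2450 lb.
ΣM about O: M_O − 2450·8.9 = 0 → M_O = 21800 lb·ft.

O_x = 0, O_y = 2450 lb, M_O = 21800 lb·ft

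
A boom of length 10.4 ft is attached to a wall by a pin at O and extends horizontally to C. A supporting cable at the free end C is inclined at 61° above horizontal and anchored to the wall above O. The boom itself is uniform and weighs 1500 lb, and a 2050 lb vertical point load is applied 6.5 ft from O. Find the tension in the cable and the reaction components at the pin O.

T = 2322 lb, O_x = 1126 lb, O_y = 1519 lb

ΣM about O: T·sin61°·10.4 − 1500·5.2 − 2050·6.5 = 0 → T = 21125/(10.4·0.87462) = 2322.44 ≈ 2322 lb.
ΣF_x = 0: O_x − T·cos61° = 0 → O_x = 2322.44 × 0.48481 = 1126 lb.
ΣF_y = 0: O_y + T·sin61° − 1500 − 2050 = 0 → O_y = 3550 − 2322.44 × 0.87462 = 1519 lb.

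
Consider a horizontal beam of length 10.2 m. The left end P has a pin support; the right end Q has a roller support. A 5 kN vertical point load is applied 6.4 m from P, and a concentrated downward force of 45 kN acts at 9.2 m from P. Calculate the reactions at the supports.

Taking moments about P: Q_y·10.2 − 5·6.4 − 45·9.2 = 0 → Q_y = 446/10.2 = 43.7255 ≈ 43.73 kN.
ΣF_y = 0: P_y + 43.7255 − 5 − 45 = 0 → P_y = 6.275 kN.
ΣF_x = 0: no horizontal applied forces, so P_x = 0.

P_x = 0, P_y = 6.275 kN, Q_y = 43.73 kN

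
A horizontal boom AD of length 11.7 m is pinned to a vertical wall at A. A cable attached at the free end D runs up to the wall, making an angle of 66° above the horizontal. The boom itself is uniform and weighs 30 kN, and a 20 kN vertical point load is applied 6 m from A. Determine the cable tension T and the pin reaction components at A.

T = 27.65 kN, A_x = 11.24 kN, A_y = 24.74 kN

ΣM about A: T·sin66°·11.7 − 30·5.85 − 20·6 = 0 → T = 295.5/(11.7·0.913545) = 27.6466 ≈ 27.65 kN.
ΣF_x = 0: A_x − T·cos66° = 0 → A_x = 27.6466 × 0.406737 = 11.24 kN.
ΣF_y = 0: A_y + T·sin66° − 30 − 20 = 0 → A_y = 50 − 27.6466 × 0.913545 = 24.74 kN.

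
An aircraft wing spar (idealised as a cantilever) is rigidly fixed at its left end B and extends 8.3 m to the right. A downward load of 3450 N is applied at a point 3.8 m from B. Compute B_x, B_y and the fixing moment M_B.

B_x = 0, B_y = 3450 N, M_B = 13110 N·m

ΣF_x = 0: B_x = 0.
ΣF_y = 0: B_y − 3450 = 0 → B_y = 3450 N.
ΣM about B: M_B − 3450·3.8 = 0 → M_B = 13110 N·m.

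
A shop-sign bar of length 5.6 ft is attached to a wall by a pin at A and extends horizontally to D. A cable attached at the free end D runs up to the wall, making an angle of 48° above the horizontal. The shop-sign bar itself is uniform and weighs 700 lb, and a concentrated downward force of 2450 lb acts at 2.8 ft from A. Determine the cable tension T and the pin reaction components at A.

ΣM about A: T·sin48°·5.6 − 700·2.8 − 2450·2.8 = 0 → T = 8820/(5.6·0.743145) = 2119.37 ≈ 2119 lb.
ΣF_x = 0: A_x − T·cos48° = 0 → A_x = 2119.37 × 0.669131 = 1418 lb.
ΣF_y = 0: A_y + T·sin48° − 700 − 2450 = 0 → A_y = 3150 − 2119.37 × 0.743145 = 1575 lb.

T = 2119 lb, A_x = 1418 lb, A_y = 1575 lb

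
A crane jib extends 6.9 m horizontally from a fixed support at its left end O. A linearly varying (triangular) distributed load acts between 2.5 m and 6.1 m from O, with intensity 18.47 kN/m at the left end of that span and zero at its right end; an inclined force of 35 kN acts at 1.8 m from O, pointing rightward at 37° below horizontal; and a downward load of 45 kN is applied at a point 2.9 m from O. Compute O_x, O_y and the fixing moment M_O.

Resultant of the triangular load: ½ × 18.47 × 3.6 = 33.246 kN, acting at 3.7 m from O (one-third of the span from the peak).
ΣF_x = 0: O_x + 35·cos37° = 0 → O_x = -27.95 kN.
ΣF_y = 0: O_y − ½·18.47·3.6 − 35·sin37° − 45 = 0 → O_y = 99.31 kN.
ΣM about O: M_O − (½·18.47·3.6)·3.7 − 35·sin37°·1.8 − 45·2.9 = 0 → M_O = 291.4 kN·m.

O_x = -27.95 kN, O_y = 99.31 kN, M_O = 291.4 kN·m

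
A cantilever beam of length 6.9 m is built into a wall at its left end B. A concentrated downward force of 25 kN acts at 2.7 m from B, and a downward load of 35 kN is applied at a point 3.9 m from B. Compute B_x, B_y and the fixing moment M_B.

ΣF_x = 0: B_x = 0.
ΣF_y = 0: B_y − 25 − 35 = 0 → B_y = 60.00 kN.
ΣM about B: M_B − 25·2.7 − 35·3.9 = 0 → M_B = 204.0 kN·m.

B_x = 0, B_y = 60.00 kN, M_B = 204.0 kN·m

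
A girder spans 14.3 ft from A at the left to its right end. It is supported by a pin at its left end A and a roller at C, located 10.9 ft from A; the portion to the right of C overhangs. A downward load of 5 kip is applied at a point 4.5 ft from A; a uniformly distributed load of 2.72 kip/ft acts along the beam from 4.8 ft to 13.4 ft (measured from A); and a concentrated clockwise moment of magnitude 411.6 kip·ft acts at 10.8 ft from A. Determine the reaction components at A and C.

A_x = 0, A_y = -30.96 kip, C_y = 59.35 kip

Resultant of the distributed load: 2.72 × 8.6 = 23.392 kip at 9.1 ft from A.
ΣM about A: C_y·10.9 − 5·4.5 − (2.72·8.6)·9.1 − 411.6 = 0 → C_y = 646.9672/10.9 = 59.3548 ≈ 59.35 kip.
ΣF_y = 0: A_y + 59.3548 − 5 − 2.72·8.6 = 0 → A_y = -30.96 kip.
ΣF_x = 0: no horizontal applied forces, so A_x = 0.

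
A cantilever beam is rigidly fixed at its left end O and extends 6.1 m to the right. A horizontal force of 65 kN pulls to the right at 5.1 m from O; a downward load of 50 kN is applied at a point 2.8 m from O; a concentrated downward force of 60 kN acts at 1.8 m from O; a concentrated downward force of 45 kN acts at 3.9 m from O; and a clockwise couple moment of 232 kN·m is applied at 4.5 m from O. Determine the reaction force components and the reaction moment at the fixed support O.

O_x = -65.00 kN, O_y = 155.0 kN, M_O = 655.5 kN·m

ΣF_x = 0: O_x + 65 = 0 → O_x = -65.00 kN.
ΣF_y = 0: O_y − 50 − 60 − 45 = 0 → O_y = 155.0 kN.
ΣM about O: M_O − 50·2.8 − 60·1.8 − 45·3.9 − 232 = 0 → M_O = 655.5 kN·m.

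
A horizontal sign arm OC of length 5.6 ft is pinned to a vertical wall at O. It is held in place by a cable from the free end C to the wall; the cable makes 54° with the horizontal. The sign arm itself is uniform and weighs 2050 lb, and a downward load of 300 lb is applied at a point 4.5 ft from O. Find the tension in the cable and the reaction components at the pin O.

T = 1565 lb, O_x = 919.9 lb, O_y = 1084 lb

ΣM about O: T·sin54°·5.6 − 2050·2.8 − 300·4.5 = 0 → T = 7090/(5.6·0.809017) = 1564.95 ≈ 1565 lb.
ΣF_x = 0: O_x − T·cos54° = 0 → O_x = 1564.95 × 0.587785 = 919.9 lb.
ΣF_y = 0: O_y + T·sin54° − 2050 − 300 = 0 → O_y = 2350 − 1564.95 × 0.809017 = 1084 lb.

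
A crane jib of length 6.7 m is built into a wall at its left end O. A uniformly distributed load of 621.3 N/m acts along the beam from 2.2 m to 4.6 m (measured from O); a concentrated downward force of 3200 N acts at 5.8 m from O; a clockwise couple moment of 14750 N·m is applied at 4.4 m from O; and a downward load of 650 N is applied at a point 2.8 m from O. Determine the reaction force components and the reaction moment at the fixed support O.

Resultant of the distributed load: 621.3 × 2.4 = 1491.12 N at 3.4 m from O.
ΣF_x = 0: O_x = 0.
ΣF_y = 0: O_y − 621.3·2.4 − 3200 − 650 = 0 → O_y = 5341 N.
ΣM about O: M_O − (621.3·2.4)·3.4 − 3200·5.8 − 14750 − 650·2.8 = 0 → M_O = 40200 N·m.

O_x = 0, O_y = 5341 N, M_O = 40200 N·m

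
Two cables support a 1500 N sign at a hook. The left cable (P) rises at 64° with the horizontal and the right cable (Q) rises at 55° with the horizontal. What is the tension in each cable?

ΣF_x = 0: −T_P·cos64° + T_Q·cos55° = 0 → T_Q = 0.764277·T_P.
ΣF_y = 0: T_P·sin64° + T_Q·sin55° = 1500.
Substitute: T_P·(0.898794 + 0.764277·0.819152) = 1500 → T_P = 983.701 ≈ 983.7 N.
Then T_Q = 0.764277 × 983.701 = 751.8 N.

T_P = 983.7 N, T_Q = 751.8 N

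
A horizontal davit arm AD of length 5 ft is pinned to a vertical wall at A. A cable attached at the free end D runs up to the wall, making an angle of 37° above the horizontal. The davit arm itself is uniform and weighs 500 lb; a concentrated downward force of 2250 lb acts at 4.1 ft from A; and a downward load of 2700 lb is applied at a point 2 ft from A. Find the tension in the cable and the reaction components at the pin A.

T = 5276 lb, A_x = 4213 lb, A_y = 2275 lb

ΣM about A: T·sin37°·5 − 500·2.5 − 2250·4.1 − 2700·2 = 0 → T = 15875/(5·0.601815) = 5275.71 ≈ 5276 lb.
ΣF_x = 0: A_x − T·cos37° = 0 → A_x = 5275.71 × 0.798636 = 4213 lb.
ΣF_y = 0: A_y + T·sin37° − 500 − 2250 − 2700 = 0 → A_y = 5450 − 5275.71 × 0.601815 = 2275 lb.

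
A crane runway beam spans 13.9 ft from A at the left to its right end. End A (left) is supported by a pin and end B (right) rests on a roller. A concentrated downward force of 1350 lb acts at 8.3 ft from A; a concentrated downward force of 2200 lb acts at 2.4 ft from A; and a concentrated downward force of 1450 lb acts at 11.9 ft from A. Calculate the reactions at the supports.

A_x = 0, A_y = 2573 lb, B_y = 2427 lb

Taking moments about A: B_y·13.9 − 1350·8.3 − 2200·2.4 − 1450·11.9 = 0 → B_y = 33740/13.9 = 2427.34 ≈ 2427 lb.
ΣF_y = 0: A_y + 2427.34 − 1350 − 2200 − 1450 = 0 → A_y = 2573 lb.
ΣF_x = 0: no horizontal applied forces, so A_x = 0.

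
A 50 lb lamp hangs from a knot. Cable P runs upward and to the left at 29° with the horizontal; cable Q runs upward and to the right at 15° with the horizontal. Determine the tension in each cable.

ΣF_x = 0: −T_P·cos29° + T_Q·cos15° = 0 → T_Q = 0.905473·T_P.
ΣF_y = 0: T_P·sin29° + T_Q·sin15° = 50.
Substitute: T_P·(0.48481 + 0.905473·0.258819) = 50 → T_P = 69.5252 ≈ 69.53 lb.
Then T_Q = 0.905473 × 69.5252 = 62.95 lb.

T_P = 69.53 lb, T_Q = 62.95 lb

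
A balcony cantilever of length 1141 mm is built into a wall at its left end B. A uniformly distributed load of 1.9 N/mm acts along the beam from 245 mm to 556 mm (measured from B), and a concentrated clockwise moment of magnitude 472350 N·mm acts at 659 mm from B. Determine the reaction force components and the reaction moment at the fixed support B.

Resultant of the distributed load: 1.9 × 311 = 590.9 N at 400.5 mm from B.
ΣF_x = 0: B_x = 0.
ΣF_y = 0: B_y − 1.9·311 = 0 → B_y = 590.9 N.
ΣM about B: M_B − (1.9·311)·400.5 − 472350 = 0 → M_B = 709000 N·mm.

B_x = 0, B_y = 590.9 N, M_B = 709000 N·mm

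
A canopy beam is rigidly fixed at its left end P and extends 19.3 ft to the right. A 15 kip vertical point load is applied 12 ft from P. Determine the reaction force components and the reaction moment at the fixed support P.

P_x = 0, P_y = 15.00 kip, M_P = 180.0 kip·ft

ΣF_x = 0: P_x = 0.
ΣF_y = 0: P_y − 15 = 0 → P_y = 15.00 kip.
ΣM about P: M_P − 15·12 = 0 → M_P = 180.0 kip·ft.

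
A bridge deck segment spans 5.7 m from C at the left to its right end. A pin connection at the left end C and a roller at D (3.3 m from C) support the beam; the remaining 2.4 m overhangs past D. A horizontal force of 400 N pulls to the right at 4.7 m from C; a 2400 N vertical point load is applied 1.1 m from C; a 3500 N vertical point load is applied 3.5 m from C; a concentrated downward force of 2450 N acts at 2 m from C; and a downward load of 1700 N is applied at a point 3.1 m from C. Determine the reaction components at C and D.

C_x = -400.0 N, C_y = 2456 N, D_y = 7594 N

Moments about C: D_y·3.3 − 2400·1.1 − 3500·3.5 − 2450·2 − 1700·3.1 = 0 → D_y = 25060/3.3 = 7593.94 ≈ 7594 N.
ΣF_y = 0: C_y + 7593.94 − 2400 − 3500 − 2450 − 1700 = 0 → C_y = 2456 N.
ΣF_x = 0: C_x + 400 = 0 → C_x = -400.0 N.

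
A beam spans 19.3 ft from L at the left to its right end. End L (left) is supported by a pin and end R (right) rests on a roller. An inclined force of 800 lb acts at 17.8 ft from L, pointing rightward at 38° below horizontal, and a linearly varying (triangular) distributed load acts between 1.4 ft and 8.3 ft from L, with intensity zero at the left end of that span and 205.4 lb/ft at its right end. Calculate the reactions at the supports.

Resultant of the triangular load: ½ × 205.4 × 6.9 = 708.63 lb, acting at 6 ft from L (one-third of the span from the peak).
Moments about L: R_y·19.3 − 800·sin38°·17.8 − (½·205.4·6.9)·6 = 0 → R_y = 13018.8/19.3 = 674.549 ≈ 674.5 lb.
ΣF_y = 0: L_y + 674.549 − 800·sin38° − ½·205.4·6.9 = 0 → L_y = 526.6 lb.
ΣF_x = 0: L_x + 800·cos38° = 0 → L_x = -630.4 lb.

L_x = -630.4 lb, L_y = 526.6 lb, R_y = 674.5 lb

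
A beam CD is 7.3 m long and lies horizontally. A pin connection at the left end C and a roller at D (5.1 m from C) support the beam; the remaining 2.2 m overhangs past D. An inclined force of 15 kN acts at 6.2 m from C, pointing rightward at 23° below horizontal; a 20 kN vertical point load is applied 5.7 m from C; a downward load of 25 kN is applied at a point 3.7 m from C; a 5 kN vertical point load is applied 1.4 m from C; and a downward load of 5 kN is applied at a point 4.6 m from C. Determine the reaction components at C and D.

C_x = -13.81 kN, C_y = 7.363 kN, D_y = 53.50 kN

Taking moments about C: D_y·5.1 − 15·sin23°·6.2 − 20·5.7 − 25·3.7 − 5·1.4 − 5·4.6 = 0 → D_y = 272.838/5.1 = 53.4976 ≈ 53.50 kN.
ΣF_y = 0: C_y + 53.4976 − 15·sin23° − 20 − 25 − 5 − 5 = 0 → C_y = 7.363 kN.
ΣF_x = 0: C_x + 15·cos23° = 0 → C_x = -13.81 kN.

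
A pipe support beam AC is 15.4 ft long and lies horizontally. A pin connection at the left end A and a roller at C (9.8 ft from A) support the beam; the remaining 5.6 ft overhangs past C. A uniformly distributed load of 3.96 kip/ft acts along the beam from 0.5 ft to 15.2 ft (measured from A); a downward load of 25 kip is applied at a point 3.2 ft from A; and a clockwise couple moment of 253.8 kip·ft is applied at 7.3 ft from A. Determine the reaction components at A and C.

Resultant of the distributed load: 3.96 × 14.7 = 58.212 kip at 7.85 ft from A.
Taking moments about A: C_y·9.8 − (3.96·14.7)·7.85 − 25·3.2 − 253.8 = 0 → C_y = 790.7642/9.8 = 80.6902 ≈ 80.69 kip.
ΣF_y = 0: A_y + 80.6902 − 3.96·14.7 − 25 = 0 → A_y = 2.522 kip.
ΣF_x = 0: no horizontal applied forces, so A_x = 0.

A_x = 0, A_y = 2.522 kip, C_y = 80.69 kip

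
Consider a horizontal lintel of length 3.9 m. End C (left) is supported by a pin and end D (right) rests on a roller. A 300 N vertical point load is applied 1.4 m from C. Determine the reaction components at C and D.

ΣM about C: D_y·3.9 − 300·1.4 = 0 → D_y = 420/3.9 = 107.692 ≈ 107.7 N.
ΣF_y = 0: C_y + 107.692 − 300 = 0 → C_y = 192.3 N.
ΣF_x = 0: no horizontal applied forces, so C_x = 0.

C_x = 0, C_y = 192.3 N, D_y = 107.7 N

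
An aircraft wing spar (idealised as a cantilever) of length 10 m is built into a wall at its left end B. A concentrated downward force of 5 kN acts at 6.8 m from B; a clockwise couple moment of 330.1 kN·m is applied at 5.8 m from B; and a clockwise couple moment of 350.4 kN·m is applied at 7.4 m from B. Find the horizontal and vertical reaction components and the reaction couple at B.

ΣF_x = 0: B_x = 0.
ΣF_y = 0: B_y − 5 = 0 → B_y = 5.000 kN.
ΣM about B: M_B − 5·6.8 − 330.1 − 350.4 = 0 → M_B = 714.5 kN·m.

B_x = 0, B_y = 5.000 kN, M_B = 714.5 kN·m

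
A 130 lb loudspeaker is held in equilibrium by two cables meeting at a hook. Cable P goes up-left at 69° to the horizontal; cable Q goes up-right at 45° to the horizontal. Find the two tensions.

T_P = 100.6 lb, T_Q = 51.00 lb

ΣF_x = 0: −T_P·cos69° + T_Q·cos45° = 0 → T_Q = 0.506809·T_P.
ΣF_y = 0: T_P·sin69° + T_Q·sin45° = 130.
Substitute: T_P·(0.93358 + 0.506809·0.707107) = 130 → T_P = 100.623 ≈ 100.6 lb.
Then T_Q = 0.506809 × 100.623 = 51.00 lb.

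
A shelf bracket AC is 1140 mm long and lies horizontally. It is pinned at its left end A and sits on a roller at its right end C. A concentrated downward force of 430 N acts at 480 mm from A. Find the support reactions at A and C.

A_x = 0, A_y = 248.9 N, C_y = 181.1 N

ΣM about A: C_y·1140 − 430·480 = 0 → C_y = 206400/1140 = 181.053 ≈ 181.1 N.
ΣF_y = 0: A_y + 181.053 − 430 = 0 → A_y = 248.9 N.
ΣF_x = 0: no horizontal applied forces, so A_x = 0.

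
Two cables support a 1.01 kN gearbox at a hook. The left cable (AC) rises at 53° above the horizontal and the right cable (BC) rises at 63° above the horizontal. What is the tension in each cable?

T_AC = 0.5102 kN, T_BC = 0.6763 kN

ΣF_x = 0: −T_AC·cos53° + T_BC·cos63° = 0 → T_BC = 1.32561·T_AC.
ΣF_y = 0: T_AC·sin53° + T_BC·sin63° = 1.01.
Substitute: T_AC·(0.798636 + 1.32561·0.891007) = 1.01 → T_AC = 0.510162 ≈ 0.5102 kN.
Then T_BC = 1.32561 × 0.510162 = 0.6763 kN.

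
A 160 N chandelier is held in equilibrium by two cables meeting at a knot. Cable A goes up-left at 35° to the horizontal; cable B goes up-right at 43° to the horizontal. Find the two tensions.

ΣF_x = 0: −T_A·cos35° + T_B·cos43° = 0 → T_B = 1.12005·T_A.
ΣF_y = 0: T_A·sin35° + T_B·sin43° = 160.
Substitute: T_A·(0.573576 + 1.12005·0.681998) = 160 → T_A = 119.631 ≈ 119.6 N.
Then T_B = 1.12005 × 119.631 = 134.0 N.

T_A = 119.6 N, T_B = 134.0 N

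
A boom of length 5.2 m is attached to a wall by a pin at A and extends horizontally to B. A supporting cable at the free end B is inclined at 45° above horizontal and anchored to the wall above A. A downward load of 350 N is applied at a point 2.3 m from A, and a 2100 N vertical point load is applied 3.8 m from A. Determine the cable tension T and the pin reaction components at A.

ΣM about A: T·sin45°·5.2 − 350·2.3 − 2100·3.8 = 0 → T = 8785/(5.2·0.707107) = 2389.2 ≈ 2389 N.
ΣF_x = 0: A_x − T·cos45° = 0 → A_x = 2389.2 × 0.707107 = 1689 N.
ΣF_y = 0: A_y + T·sin45° − 350 − 2100 = 0 → A_y = 2450 − 2389.2 × 0.707107 = 760.6 N.

T = 2389 N, A_x = 1689 N, A_y = 760.6 N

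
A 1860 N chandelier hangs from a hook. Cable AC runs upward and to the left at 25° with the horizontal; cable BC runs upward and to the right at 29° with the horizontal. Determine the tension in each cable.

T_AC = 2011 N, T_BC = 2084 N

ΣF_x = 0: −T_AC·cos25° + T_BC·cos29° = 0 → T_BC = 1.03623·T_AC.
ΣF_y = 0: T_AC·sin25° + T_BC·sin29° = 1860.
Substitute: T_AC·(0.422618 + 1.03623·0.48481) = 1860 → T_AC = 2010.83 ≈ 2011 N.
Then T_BC = 1.03623 × 2010.83 = 2084 N.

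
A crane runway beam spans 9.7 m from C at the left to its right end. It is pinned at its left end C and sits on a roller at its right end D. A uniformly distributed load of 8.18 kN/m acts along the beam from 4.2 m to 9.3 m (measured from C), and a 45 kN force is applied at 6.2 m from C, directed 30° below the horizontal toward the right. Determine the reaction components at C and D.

C_x = -38.97 kN, C_y = 20.81 kN, D_y = 43.41 kN

Resultant of the distributed load: 8.18 × 5.1 = 41.718 kN at 6.75 m from C.
ΣM about C: D_y·9.7 − (8.18·5.1)·6.75 − 45·sin30°·6.2 = 0 → D_y = 421.0965/9.7 = 43.412 ≈ 43.41 kN.
ΣF_y = 0: C_y + 43.412 − 8.18·5.1 − 45·sin30° = 0 → C_y = 20.81 kN.
ΣF_x = 0: C_x + 45·cos30° = 0 → C_x = -38.97 kN.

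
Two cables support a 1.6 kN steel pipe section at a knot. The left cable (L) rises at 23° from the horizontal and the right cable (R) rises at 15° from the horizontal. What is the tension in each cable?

ΣF_x = 0: −T_L·cos23° + T_R·cos15° = 0 → T_R = 0.952977·T_L.
ΣF_y = 0: T_L·sin23° + T_R·sin15° = 1.6.
Substitute: T_L·(0.390731 + 0.952977·0.258819) = 1.6 → T_L = 2.51028 ≈ 2.510 kN.
Then T_R = 0.952977 × 2.51028 = 2.392 kN.

T_L = 2.510 kN, T_R = 2.392 kN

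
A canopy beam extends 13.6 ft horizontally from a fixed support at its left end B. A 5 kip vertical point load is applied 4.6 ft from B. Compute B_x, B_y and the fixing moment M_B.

B_x = 0, B_y = 5.000 kip, M_B = 23.00 kip·ft

ΣF_x = 0: B_x = 0.
ΣF_y = 0: B_y − 5 = 0 → B_y = 5.000 kip.
ΣM about B: M_B − 5·4.6 = 0 → M_B = 23.00 kip·ft.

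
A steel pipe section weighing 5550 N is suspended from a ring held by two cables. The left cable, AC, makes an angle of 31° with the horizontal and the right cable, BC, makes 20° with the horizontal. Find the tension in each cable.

T_AC = 6711 N, T_BC = 6121 N

ΣF_x = 0: −T_AC·cos31° + T_BC·cos20° = 0 → T_BC = 0.912178·T_AC.
ΣF_y = 0: T_AC·sin31° + T_BC·sin20° = 5550.
Substitute: T_AC·(0.515038 + 0.912178·0.34202) = 5550 → T_AC = 6710.83 ≈ 6711 N.
Then T_BC = 0.912178 × 6710.83 = 6121 N.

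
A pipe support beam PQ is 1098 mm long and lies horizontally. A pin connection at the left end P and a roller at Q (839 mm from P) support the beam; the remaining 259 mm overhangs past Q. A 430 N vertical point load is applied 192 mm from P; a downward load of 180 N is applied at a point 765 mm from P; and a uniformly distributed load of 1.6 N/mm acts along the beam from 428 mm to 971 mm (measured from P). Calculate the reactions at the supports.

P_x = 0, P_y = 491.9 N, Q_y = 986.9 N

Resultant of the distributed load: 1.6 × 543 = 868.8 N at 699.5 mm from P.
Moments about P: Q_y·839 − 430·192 − 180·765 − (1.6·543)·699.5 = 0 → Q_y = 827985.6/839 = 986.872 ≈ 986.9 N.
ΣF_y = 0: P_y + 986.872 − 430 − 180 − 1.6·543 = 0 → P_y = 491.9 N.
ΣF_x = 0: no horizontal applied forces, so P_x = 0.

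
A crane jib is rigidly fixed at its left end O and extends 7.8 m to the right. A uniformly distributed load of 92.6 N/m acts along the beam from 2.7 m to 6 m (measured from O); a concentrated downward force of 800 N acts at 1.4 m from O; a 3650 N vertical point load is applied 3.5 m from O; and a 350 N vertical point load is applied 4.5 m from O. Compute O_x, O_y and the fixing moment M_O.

Resultant of the distributed load: 92.6 × 3.3 = 305.58 N at 4.35 m from O.
ΣF_x = 0: O_x = 0.
ΣF_y = 0: O_y − 92.6·3.3 − 800 − 3650 − 350 = 0 → O_y = 5106 N.
ΣM about O: M_O − (92.6·3.3)·4.35 − 800·1.4 − 3650·3.5 − 350·4.5 = 0 → M_O = 16800 N·m.

O_x = 0, O_y = 5106 N, M_O = 16800 N·m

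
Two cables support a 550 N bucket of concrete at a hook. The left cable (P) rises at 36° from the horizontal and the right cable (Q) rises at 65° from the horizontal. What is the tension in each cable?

ΣF_x = 0: −T_P·cos36° + T_Q·cos65° = 0 → T_Q = 1.9143·T_P.
ΣF_y = 0: T_P·sin36° + T_Q·sin65° = 550.
Substitute: T_P·(0.587785 + 1.9143·0.906308) = 550 → T_P = 236.79 ≈ 236.8 N.
Then T_Q = 1.9143 × 236.79 = 453.3 N.

T_P = 236.8 N, T_Q = 453.3 N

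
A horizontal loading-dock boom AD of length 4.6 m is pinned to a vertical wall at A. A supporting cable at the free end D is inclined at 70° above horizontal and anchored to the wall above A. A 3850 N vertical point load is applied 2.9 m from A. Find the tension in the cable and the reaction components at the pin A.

ΣM about A: T·sin70°·4.6 − 3850·2.9 = 0 → T = 11165/(4.6·0.939693) = 2582.94 ≈ 2583 N.
ΣF_x = 0: A_x − T·cos70° = 0 → A_x = 2582.94 × 0.34202 = 883.4 N.
ΣF_y = 0: A_y + T·sin70° − 3850 = 0 → A_y = 3850 − 2582.94 × 0.939693 = 1423 N.

T = 2583 N, A_x = 883.4 N, A_y = 1423 N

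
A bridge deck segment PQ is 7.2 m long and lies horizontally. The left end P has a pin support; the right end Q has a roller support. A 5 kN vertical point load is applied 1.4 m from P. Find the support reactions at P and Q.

P_x = 0, P_y = 4.028 kN, Q_y = 0.9722 kN

ΣM about P: Q_y·7.2 − 5·1.4 = 0 → Q_y = 7/7.2 = 0.972222 ≈ 0.9722 kN.
ΣF_y = 0: P_y + 0.972222 − 5 = 0 → P_y = 4.028 kN.
ΣF_x = 0: no horizontal applied forces, so P_x = 0.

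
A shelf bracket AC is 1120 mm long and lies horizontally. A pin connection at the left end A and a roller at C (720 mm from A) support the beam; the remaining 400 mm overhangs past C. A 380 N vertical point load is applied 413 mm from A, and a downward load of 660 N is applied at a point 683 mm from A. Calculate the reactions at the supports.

Moments about A: C_y·720 − 380·413 − 660·683 = 0 → C_y = 607720/720 = 844.056 ≈ 844.1 N.
ΣF_y = 0: A_y + 844.056 − 380 − 660 = 0 → A_y = 195.9 N.
ΣF_x = 0: no horizontal applied forces, so A_x = 0.

A_x = 0, A_y = 195.9 N, C_y = 844.1 N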